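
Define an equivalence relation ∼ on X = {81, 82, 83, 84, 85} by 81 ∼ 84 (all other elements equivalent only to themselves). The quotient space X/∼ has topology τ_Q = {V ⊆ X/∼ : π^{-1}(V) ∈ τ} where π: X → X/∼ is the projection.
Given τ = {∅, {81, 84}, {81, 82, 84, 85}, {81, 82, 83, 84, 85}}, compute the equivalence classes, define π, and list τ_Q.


X/∼ = {[81=84], [82], [83], [85]}; |τ_Q| = 4.

Equivalence classes: [81=84], [82], [83], [85].
Quotient map π: X → X/∼ sends 81 ↦ [81=84], 82 ↦ [82], 83 ↦ [83], 84 ↦ [81=84], 85 ↦ [85].
For each subset V ⊆ X/∼, compute π^{-1}(V) ⊆ X and check whether π^{-1}(V) ∈ τ. V is open in τ_Q iff π^{-1}(V) ∈ τ.
  V = {}: π^{-1}(V) = ∅ ∈ τ ✓.
  V = {[81=84]}: π^{-1}(V) = {81, 84} ∈ τ ✓.
  V = {[82]}: π^{-1}(V) = {82} ∉ τ ✗.
  V = {[81=84], [82]}: π^{-1}(V) = {81, 82, 84} ∉ τ ✗.
  V = {[83]}: π^{-1}(V) = {83} ∉ τ ✗.
  V = {[81=84], [83]}: π^{-1}(V) = {81, 83, 84} ∉ τ ✗.
  V = {[82], [83]}: π^{-1}(V) = {82, 83} ∉ τ ✗.
  V = {[81=84], [82], [83]}: π^{-1}(V) = {81, 82, 83, 84} ∉ τ ✗.
  V = {[85]}: π^{-1}(V) = {85} ∉ τ ✗.
  V = {[81=84], [85]}: π^{-1}(V) = {81, 84, 85} ∉ τ ✗.
  V = {[82], [85]}: π^{-1}(V) = {82, 85} ∉ τ ✗.
  V = {[81=84], [82], [85]}: π^{-1}(V) = {81, 82, 84, 85} ∈ τ ✓.
  V = {[83], [85]}: π^{-1}(V) = {83, 85} ∉ τ ✗.
  V = {[81=84], [83], [85]}: π^{-1}(V) = {81, 83, 84, 85} ∉ τ ✗.
  V = {[82], [83], [85]}: π^{-1}(V) = {82, 83, 85} ∉ τ ✗.
  V = {[81=84], [82], [83], [85]}: π^{-1}(V) = {81, 82, 83, 84, 85} ∈ τ ✓.
Open sets in the quotient: τ_Q = {{}, {[81=84]}, {[81=84], [82], [85]}, {[81=84], [82], [83], [85]}} (4 elements).


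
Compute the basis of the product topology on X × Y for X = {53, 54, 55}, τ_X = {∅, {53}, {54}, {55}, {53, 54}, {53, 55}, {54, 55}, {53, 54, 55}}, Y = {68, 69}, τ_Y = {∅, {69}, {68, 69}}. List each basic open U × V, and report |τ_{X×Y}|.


Basis B = {∅ × ∅, {53} × {69}, {54} × {69}, {55} × {69}, {53} × {68, 69}, {53, 54} × {69}, {53, 55} × {69}, {54} × {68, 69}, {54, 55} × {69}, {55} × {68, 69}, {53, 54, 55} × {69}, {53, 54} × {68, 69}, {53, 55} × {68, 69}, {54, 55} × {68, 69}, {53, 54, 55} × {68, 69}}; |τ_{X×Y}| = 27.

Enumerate products U × V with U ∈ τ_X, V ∈ τ_Y (deduplicated):
  ∅ × ∅ = {} (∅)
  {53} × {69} = {(53,69)}
  {54} × {69} = {(54,69)}
  {55} × {69} = {(55,69)}
  {53} × {68, 69} = {(53,68), (53,69)}
  {53, 54} × {69} = {(53,69), (54,69)}
  {53, 55} × {69} = {(53,69), (55,69)}
  {54} × {68, 69} = {(54,68), (54,69)}
  {54, 55} × {69} = {(54,69), (55,69)}
  {55} × {68, 69} = {(55,68), (55,69)}
  {53, 54, 55} × {69} = {(53,69), (54,69), (55,69)}
  {53, 54} × {68, 69} = {(53,68), (53,69), (54,68), (54,69)}
  {53, 55} × {68, 69} = {(53,68), (53,69), (55,68), (55,69)}
  {54, 55} × {68, 69} = {(54,68), (54,69), (55,68), (55,69)}
  {53, 54, 55} × {68, 69} = {(53,68), (53,69), (54,68), (54,69), (55,68), (55,69)}
These 15 distinct sets form the basis B.
Close under arbitrary unions to get τ_{X×Y}; counting gives |τ_{X×Y}| = 27.


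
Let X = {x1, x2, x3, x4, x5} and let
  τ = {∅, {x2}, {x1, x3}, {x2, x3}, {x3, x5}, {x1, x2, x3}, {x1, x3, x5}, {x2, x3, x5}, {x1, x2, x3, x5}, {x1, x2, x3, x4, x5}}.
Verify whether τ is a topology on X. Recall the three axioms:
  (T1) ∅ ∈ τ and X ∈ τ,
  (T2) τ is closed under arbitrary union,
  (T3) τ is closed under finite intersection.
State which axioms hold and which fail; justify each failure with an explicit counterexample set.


τ is NOT a topology on X.

Axiom (T1): ∅ ∈ τ? Yes; X ∈ τ? Yes.
Axiom (T2/T3): check pairwise unions and intersections of members of τ.
Counterexample for (T3): {x1, x3} ∩ {x2, x3} = {x3} ∉ τ. Therefore τ is NOT a topology.


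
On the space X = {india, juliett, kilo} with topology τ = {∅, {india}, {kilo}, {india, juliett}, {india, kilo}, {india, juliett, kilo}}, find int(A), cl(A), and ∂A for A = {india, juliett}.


int(A) = {india, juliett}, cl(A) = {india, juliett}, ∂A = ∅.

Closed sets in (X, τ) are complements of opens:
  closed(X, τ) = {∅, {juliett}, {kilo}, {india, juliett}, {juliett, kilo}, {india, juliett, kilo}}.
int(A) = ⋃ {U ∈ τ : U ⊆ A}. Opens contained in A: ∅, {india}, {india, juliett}.
Taking the union of these: int(A) = {india, juliett}.
cl(A) = ⋂ {C closed : A ⊆ C}. Closed sets containing A: {india, juliett}, {india, juliett, kilo}.
Intersecting these: cl(A) = {india, juliett}.
∂A = cl(A) ∖ int(A) = {india, juliett} ∖ {india, juliett} = ∅.


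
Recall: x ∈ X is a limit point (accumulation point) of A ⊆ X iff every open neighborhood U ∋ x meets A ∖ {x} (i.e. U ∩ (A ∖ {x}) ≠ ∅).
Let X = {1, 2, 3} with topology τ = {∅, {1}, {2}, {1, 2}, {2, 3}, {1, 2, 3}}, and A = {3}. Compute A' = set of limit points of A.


A' = ∅

For each x ∈ X, list the open sets U ∈ τ with x ∈ U, then check whether U ∩ (A ∖ {x}) ≠ ∅ for every such U.
  x = 1: open {1} ∋ x has {1} ∩ (A ∖ {1}) = ∅, so x is NOT a limit point.
  x = 2: open {2} ∋ x has {2} ∩ (A ∖ {2}) = ∅, so x is NOT a limit point.
  x = 3: open {2, 3} ∋ x has {2, 3} ∩ (A ∖ {3}) = ∅, so x is NOT a limit point.
Collecting: A' = ∅.


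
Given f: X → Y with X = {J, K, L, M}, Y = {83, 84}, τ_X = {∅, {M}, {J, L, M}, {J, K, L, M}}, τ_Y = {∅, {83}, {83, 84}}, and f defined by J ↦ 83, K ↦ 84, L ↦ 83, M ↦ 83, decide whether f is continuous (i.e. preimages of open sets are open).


f IS continuous.

Compute f^{-1}(U) for each U ∈ τ_Y:
  U = ∅: f^{-1}(U) = ∅ ∈ τ_X ✓.
  U = {83}: f^{-1}(U) = {J, L, M} ∈ τ_X ✓.
  U = {83, 84}: f^{-1}(U) = {J, K, L, M} ∈ τ_X ✓.
Every preimage lies in τ_X, so f IS continuous.


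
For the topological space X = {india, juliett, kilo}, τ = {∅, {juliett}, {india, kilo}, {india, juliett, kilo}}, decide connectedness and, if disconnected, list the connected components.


(X, τ) is disconnected; components = [{juliett}, {india, kilo}].

Find clopen sets (U ∈ τ with X ∖ U ∈ τ):
  U = ∅, X ∖ U = {india, juliett, kilo} — both open, so U is clopen.
  U = {juliett}, X ∖ U = {india, kilo} — both open, so U is clopen.
  U = {india, kilo}, X ∖ U = {juliett} — both open, so U is clopen.
  U = {india, juliett, kilo}, X ∖ U = ∅ — both open, so U is clopen.
Nontrivial clopen(s) exist: e.g. {juliett}. So (X, τ) is disconnected.
Compute connected components by grouping points that agree on all clopens:
  component: {juliett}
  component: {india, kilo}


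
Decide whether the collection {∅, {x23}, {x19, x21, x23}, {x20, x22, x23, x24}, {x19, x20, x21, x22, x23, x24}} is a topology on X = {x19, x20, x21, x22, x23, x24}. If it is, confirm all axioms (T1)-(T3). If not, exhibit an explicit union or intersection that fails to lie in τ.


τ IS a topology on X.

Axiom (T1): ∅ ∈ τ? Yes; X ∈ τ? Yes.
Axiom (T2/T3): check pairwise unions and intersections of members of τ.
All pairwise intersections and unions checked — each lies in τ. Therefore τ satisfies (T1), (T2), (T3): it IS a topology on X.


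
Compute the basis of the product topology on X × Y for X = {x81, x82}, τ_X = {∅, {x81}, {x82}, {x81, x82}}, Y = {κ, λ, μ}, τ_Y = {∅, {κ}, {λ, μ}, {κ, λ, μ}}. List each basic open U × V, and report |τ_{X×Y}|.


Basis B = {∅ × ∅, {x81} × {κ}, {x82} × {κ}, {x81, x82} × {κ}, {x81} × {λ, μ}, {x82} × {λ, μ}, {x81} × {κ, λ, μ}, {x82} × {κ, λ, μ}, {x81, x82} × {λ, μ}, {x81, x82} × {κ, λ, μ}}; |τ_{X×Y}| = 16.

Enumerate products U × V with U ∈ τ_X, V ∈ τ_Y (deduplicated):
  ∅ × ∅ = {} (∅)
  {x81} × {κ} = {(x81,κ)}
  {x82} × {κ} = {(x82,κ)}
  {x81, x82} × {κ} = {(x81,κ), (x82,κ)}
  {x81} × {λ, μ} = {(x81,λ), (x81,μ)}
  {x82} × {λ, μ} = {(x82,λ), (x82,μ)}
  {x81} × {κ, λ, μ} = {(x81,κ), (x81,λ), (x81,μ)}
  {x82} × {κ, λ, μ} = {(x82,κ), (x82,λ), (x82,μ)}
  {x81, x82} × {λ, μ} = {(x81,λ), (x81,μ), (x82,λ), (x82,μ)}
  {x81, x82} × {κ, λ, μ} = {(x81,κ), (x81,λ), (x81,μ), (x82,κ), (x82,λ), (x82,μ)}
These 10 distinct sets form the basis B.
Close under arbitrary unions to get τ_{X×Y}; counting gives |τ_{X×Y}| = 16.


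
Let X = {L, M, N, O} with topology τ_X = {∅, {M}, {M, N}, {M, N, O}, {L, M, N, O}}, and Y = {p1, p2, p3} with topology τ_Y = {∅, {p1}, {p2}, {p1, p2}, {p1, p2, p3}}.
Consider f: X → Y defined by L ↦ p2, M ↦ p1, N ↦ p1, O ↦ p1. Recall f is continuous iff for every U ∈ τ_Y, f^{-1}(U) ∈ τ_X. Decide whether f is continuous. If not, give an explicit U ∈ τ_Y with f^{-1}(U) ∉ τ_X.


f is NOT continuous.

Compute f^{-1}(U) for each U ∈ τ_Y:
  U = ∅: f^{-1}(U) = ∅ ∈ τ_X ✓.
  U = {p1}: f^{-1}(U) = {M, N, O} ∈ τ_X ✓.
  U = {p2}: f^{-1}(U) = {L} ∉ τ_X ✗.
  U = {p1, p2}: f^{-1}(U) = {L, M, N, O} ∈ τ_X ✓.
  U = {p1, p2, p3}: f^{-1}(U) = {L, M, N, O} ∈ τ_X ✓.
Found U = {p2} with f^{-1}(U) = {L} not in τ_X. Therefore f is NOT continuous.


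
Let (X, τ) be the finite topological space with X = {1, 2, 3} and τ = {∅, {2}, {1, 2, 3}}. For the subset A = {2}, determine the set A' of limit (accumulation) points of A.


A' = {1, 3}

For each x ∈ X, list the open sets U ∈ τ with x ∈ U, then check whether U ∩ (A ∖ {x}) ≠ ∅ for every such U.
  x = 1: opens ∋ x are {1, 2, 3}; each meets A ∖ {1}, so x IS a limit point.
  x = 2: open {2} ∋ x has {2} ∩ (A ∖ {2}) = ∅, so x is NOT a limit point.
  x = 3: opens ∋ x are {1, 2, 3}; each meets A ∖ {3}, so x IS a limit point.
Collecting: A' = {1, 3}.


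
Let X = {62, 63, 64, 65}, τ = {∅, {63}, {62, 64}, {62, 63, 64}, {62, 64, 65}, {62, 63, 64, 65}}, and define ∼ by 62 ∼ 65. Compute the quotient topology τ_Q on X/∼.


X/∼ = {[62=65], [63], [64]}; |τ_Q| = 4.

Equivalence classes: [62=65], [63], [64].
Quotient map π: X → X/∼ sends 62 ↦ [62=65], 63 ↦ [63], 64 ↦ [64], 65 ↦ [62=65].
For each subset V ⊆ X/∼, compute π^{-1}(V) ⊆ X and check whether π^{-1}(V) ∈ τ. V is open in τ_Q iff π^{-1}(V) ∈ τ.
  V = {}: π^{-1}(V) = ∅ ∈ τ ✓.
  V = {[62=65]}: π^{-1}(V) = {62, 65} ∉ τ ✗.
  V = {[63]}: π^{-1}(V) = {63} ∈ τ ✓.
  V = {[62=65], [63]}: π^{-1}(V) = {62, 63, 65} ∉ τ ✗.
  V = {[64]}: π^{-1}(V) = {64} ∉ τ ✗.
  V = {[62=65], [64]}: π^{-1}(V) = {62, 64, 65} ∈ τ ✓.
  V = {[63], [64]}: π^{-1}(V) = {63, 64} ∉ τ ✗.
  V = {[62=65], [63], [64]}: π^{-1}(V) = {62, 63, 64, 65} ∈ τ ✓.
Open sets in the quotient: τ_Q = {{}, {[63]}, {[62=65], [64]}, {[62=65], [63], [64]}} (4 elements).


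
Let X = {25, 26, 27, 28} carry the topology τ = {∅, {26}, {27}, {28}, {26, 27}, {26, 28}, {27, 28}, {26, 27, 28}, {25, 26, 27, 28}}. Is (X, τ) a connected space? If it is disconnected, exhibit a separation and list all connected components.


(X, τ) is connected.

Find clopen sets (U ∈ τ with X ∖ U ∈ τ):
  U = ∅, X ∖ U = {25, 26, 27, 28} — both open, so U is clopen.
  U = {25, 26, 27, 28}, X ∖ U = ∅ — both open, so U is clopen.
Only trivial clopens (∅ and X) exist, so (X, τ) is connected.
Compute connected components by grouping points that agree on all clopens:
  component: {25, 26, 27, 28}


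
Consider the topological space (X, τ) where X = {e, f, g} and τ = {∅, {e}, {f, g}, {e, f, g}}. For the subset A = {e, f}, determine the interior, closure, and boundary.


int(A) = {e}, cl(A) = {e, f, g}, ∂A = {f, g}.

Closed sets in (X, τ) are complements of opens:
  closed(X, τ) = {∅, {e}, {f, g}, {e, f, g}}.
int(A) = ⋃ {U ∈ τ : U ⊆ A}. Opens contained in A: ∅, {e}.
Taking the union of these: int(A) = {e}.
cl(A) = ⋂ {C closed : A ⊆ C}. Closed sets containing A: {e, f, g}.
Intersecting these: cl(A) = {e, f, g}.
∂A = cl(A) ∖ int(A) = {e, f, g} ∖ {e} = {f, g}.


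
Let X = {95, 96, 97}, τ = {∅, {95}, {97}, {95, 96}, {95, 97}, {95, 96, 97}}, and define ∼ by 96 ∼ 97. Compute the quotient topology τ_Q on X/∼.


X/∼ = {[95], [96=97]}; |τ_Q| = 3.

Equivalence classes: [95], [96=97].
Quotient map π: X → X/∼ sends 95 ↦ [95], 96 ↦ [96=97], 97 ↦ [96=97].
For each subset V ⊆ X/∼, compute π^{-1}(V) ⊆ X and check whether π^{-1}(V) ∈ τ. V is open in τ_Q iff π^{-1}(V) ∈ τ.
  V = {}: π^{-1}(V) = ∅ ∈ τ ✓.
  V = {[95]}: π^{-1}(V) = {95} ∈ τ ✓.
  V = {[96=97]}: π^{-1}(V) = {96, 97} ∉ τ ✗.
  V = {[95], [96=97]}: π^{-1}(V) = {95, 96, 97} ∈ τ ✓.
Open sets in the quotient: τ_Q = {{}, {[95]}, {[95], [96=97]}} (3 elements).


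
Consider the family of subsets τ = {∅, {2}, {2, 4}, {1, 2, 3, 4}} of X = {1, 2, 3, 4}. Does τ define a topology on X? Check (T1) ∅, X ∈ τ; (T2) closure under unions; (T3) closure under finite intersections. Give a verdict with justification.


τ IS a topology on X.

Axiom (T1): ∅ ∈ τ? Yes; X ∈ τ? Yes.
Axiom (T2/T3): check pairwise unions and intersections of members of τ.
All pairwise intersections and unions checked — each lies in τ. Therefore τ satisfies (T1), (T2), (T3): it IS a topology on X.


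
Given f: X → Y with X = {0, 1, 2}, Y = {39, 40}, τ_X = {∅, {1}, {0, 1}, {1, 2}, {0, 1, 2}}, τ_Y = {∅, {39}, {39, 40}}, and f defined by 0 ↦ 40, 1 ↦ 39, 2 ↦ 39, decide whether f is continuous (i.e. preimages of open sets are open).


f IS continuous.

Compute f^{-1}(U) for each U ∈ τ_Y:
  U = ∅: f^{-1}(U) = ∅ ∈ τ_X ✓.
  U = {39}: f^{-1}(U) = {1, 2} ∈ τ_X ✓.
  U = {39, 40}: f^{-1}(U) = {0, 1, 2} ∈ τ_X ✓.
Every preimage lies in τ_X, so f IS continuous.


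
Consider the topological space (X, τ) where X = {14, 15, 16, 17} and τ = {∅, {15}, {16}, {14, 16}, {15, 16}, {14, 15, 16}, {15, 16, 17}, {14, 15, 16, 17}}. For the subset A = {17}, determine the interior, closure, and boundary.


int(A) = ∅, cl(A) = {17}, ∂A = {17}.

Closed sets in (X, τ) are complements of opens:
  closed(X, τ) = {∅, {14}, {17}, {14, 17}, {15, 17}, {14, 15, 17}, {14, 16, 17}, {14, 15, 16, 17}}.
int(A) = ⋃ {U ∈ τ : U ⊆ A}. Opens contained in A: ∅.
Taking the union of these: int(A) = ∅.
cl(A) = ⋂ {C closed : A ⊆ C}. Closed sets containing A: {17}, {14, 17}, {15, 17}, {14, 15, 17}, {14, 16, 17}, {14, 15, 16, 17}.
Intersecting these: cl(A) = {17}.
∂A = cl(A) ∖ int(A) = {17} ∖ ∅ = {17}.


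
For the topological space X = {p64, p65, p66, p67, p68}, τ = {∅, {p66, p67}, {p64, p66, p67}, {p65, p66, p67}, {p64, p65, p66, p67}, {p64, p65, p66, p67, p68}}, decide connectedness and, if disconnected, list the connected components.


(X, τ) is connected.

Find clopen sets (U ∈ τ with X ∖ U ∈ τ):
  U = ∅, X ∖ U = {p64, p65, p66, p67, p68} — both open, so U is clopen.
  U = {p64, p65, p66, p67, p68}, X ∖ U = ∅ — both open, so U is clopen.
Only trivial clopens (∅ and X) exist, so (X, τ) is connected.
Compute connected components by grouping points that agree on all clopens:
  component: {p64, p65, p66, p67, p68}


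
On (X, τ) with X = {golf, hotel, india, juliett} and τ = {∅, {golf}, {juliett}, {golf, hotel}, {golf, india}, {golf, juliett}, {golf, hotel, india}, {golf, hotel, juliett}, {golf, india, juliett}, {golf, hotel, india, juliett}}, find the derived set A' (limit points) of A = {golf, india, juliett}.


A' = {hotel, india}

For each x ∈ X, list the open sets U ∈ τ with x ∈ U, then check whether U ∩ (A ∖ {x}) ≠ ∅ for every such U.
  x = golf: open {golf} ∋ x has {golf} ∩ (A ∖ {golf}) = ∅, so x is NOT a limit point.
  x = hotel: opens ∋ x are {golf, hotel}, {golf, hotel, india}, {golf, hotel, juliett}, {golf, hotel, india, juliett}; each meets A ∖ {hotel}, so x IS a limit point.
  x = india: opens ∋ x are {golf, india}, {golf, hotel, india}, {golf, india, juliett}, {golf, hotel, india, juliett}; each meets A ∖ {india}, so x IS a limit point.
  x = juliett: open {juliett} ∋ x has {juliett} ∩ (A ∖ {juliett}) = ∅, so x is NOT a limit point.
Collecting: A' = {hotel, india}.


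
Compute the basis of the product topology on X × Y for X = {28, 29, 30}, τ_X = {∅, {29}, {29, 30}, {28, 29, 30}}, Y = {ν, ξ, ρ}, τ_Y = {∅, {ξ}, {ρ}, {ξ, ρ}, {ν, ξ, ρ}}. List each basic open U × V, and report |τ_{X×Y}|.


Basis B = {∅ × ∅, {29} × {ξ}, {29} × {ρ}, {29} × {ξ, ρ}, {29, 30} × {ξ}, {29, 30} × {ρ}, {28, 29, 30} × {ξ}, {28, 29, 30} × {ρ}, {29} × {ν, ξ, ρ}, {29, 30} × {ξ, ρ}, {28, 29, 30} × {ξ, ρ}, {29, 30} × {ν, ξ, ρ}, {28, 29, 30} × {ν, ξ, ρ}}; |τ_{X×Y}| = 30.

Enumerate products U × V with U ∈ τ_X, V ∈ τ_Y (deduplicated):
  ∅ × ∅ = {} (∅)
  {29} × {ξ} = {(29,ξ)}
  {29} × {ρ} = {(29,ρ)}
  {29} × {ξ, ρ} = {(29,ξ), (29,ρ)}
  {29, 30} × {ξ} = {(29,ξ), (30,ξ)}
  {29, 30} × {ρ} = {(29,ρ), (30,ρ)}
  {28, 29, 30} × {ξ} = {(28,ξ), (29,ξ), (30,ξ)}
  {28, 29, 30} × {ρ} = {(28,ρ), (29,ρ), (30,ρ)}
  {29} × {ν, ξ, ρ} = {(29,ν), (29,ξ), (29,ρ)}
  {29, 30} × {ξ, ρ} = {(29,ξ), (29,ρ), (30,ξ), (30,ρ)}
  {28, 29, 30} × {ξ, ρ} = {(28,ξ), (28,ρ), (29,ξ), (29,ρ), (30,ξ), (30,ρ)}
  {29, 30} × {ν, ξ, ρ} = {(29,ν), (29,ξ), (29,ρ), (30,ν), (30,ξ), (30,ρ)}
  {28, 29, 30} × {ν, ξ, ρ} = {(28,ν), (28,ξ), (28,ρ), (29,ν), (29,ξ), (29,ρ), (30,ν), (30,ξ), (30,ρ)}
These 13 distinct sets form the basis B.
Close under arbitrary unions to get τ_{X×Y}; counting gives |τ_{X×Y}| = 30.


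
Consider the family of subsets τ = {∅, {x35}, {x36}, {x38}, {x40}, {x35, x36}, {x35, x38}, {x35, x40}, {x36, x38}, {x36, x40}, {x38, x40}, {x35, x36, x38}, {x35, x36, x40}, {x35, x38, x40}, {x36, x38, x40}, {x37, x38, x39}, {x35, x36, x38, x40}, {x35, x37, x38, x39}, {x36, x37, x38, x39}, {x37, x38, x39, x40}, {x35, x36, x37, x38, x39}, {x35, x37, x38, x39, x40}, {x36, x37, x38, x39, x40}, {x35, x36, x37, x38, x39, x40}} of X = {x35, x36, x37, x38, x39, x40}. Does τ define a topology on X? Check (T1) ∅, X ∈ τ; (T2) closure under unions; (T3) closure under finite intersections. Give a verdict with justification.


τ IS a topology on X.

Axiom (T1): ∅ ∈ τ? Yes; X ∈ τ? Yes.
Axiom (T2/T3): check pairwise unions and intersections of members of τ.
All pairwise intersections and unions checked — each lies in τ. Therefore τ satisfies (T1), (T2), (T3): it IS a topology on X.


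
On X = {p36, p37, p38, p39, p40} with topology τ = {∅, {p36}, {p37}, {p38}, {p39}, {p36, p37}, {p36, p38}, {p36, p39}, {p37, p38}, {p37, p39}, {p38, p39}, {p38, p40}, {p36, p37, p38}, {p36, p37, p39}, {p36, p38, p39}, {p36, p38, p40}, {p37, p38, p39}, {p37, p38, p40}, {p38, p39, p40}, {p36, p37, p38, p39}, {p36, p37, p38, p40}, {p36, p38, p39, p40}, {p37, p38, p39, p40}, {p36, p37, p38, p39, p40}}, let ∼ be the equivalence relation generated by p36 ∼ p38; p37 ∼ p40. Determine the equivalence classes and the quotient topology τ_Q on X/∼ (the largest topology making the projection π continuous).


X/∼ = {[p36=p38], [p37=p40], [p39]}; |τ_Q| = 6.

Equivalence classes: [p36=p38], [p37=p40], [p39].
Quotient map π: X → X/∼ sends p36 ↦ [p36=p38], p37 ↦ [p37=p40], p38 ↦ [p36=p38], p39 ↦ [p39], p40 ↦ [p37=p40].
For each subset V ⊆ X/∼, compute π^{-1}(V) ⊆ X and check whether π^{-1}(V) ∈ τ. V is open in τ_Q iff π^{-1}(V) ∈ τ.
  V = {}: π^{-1}(V) = ∅ ∈ τ ✓.
  V = {[p36=p38]}: π^{-1}(V) = {p36, p38} ∈ τ ✓.
  V = {[p37=p40]}: π^{-1}(V) = {p37, p40} ∉ τ ✗.
  V = {[p36=p38], [p37=p40]}: π^{-1}(V) = {p36, p37, p38, p40} ∈ τ ✓.
  V = {[p39]}: π^{-1}(V) = {p39} ∈ τ ✓.
  V = {[p36=p38], [p39]}: π^{-1}(V) = {p36, p38, p39} ∈ τ ✓.
  V = {[p37=p40], [p39]}: π^{-1}(V) = {p37, p39, p40} ∉ τ ✗.
  V = {[p36=p38], [p37=p40], [p39]}: π^{-1}(V) = {p36, p37, p38, p39, p40} ∈ τ ✓.
Open sets in the quotient: τ_Q = {{}, {[p36=p38]}, {[p36=p38], [p37=p40]}, {[p39]}, {[p36=p38], [p39]}, {[p36=p38], [p37=p40], [p39]}} (6 elements).


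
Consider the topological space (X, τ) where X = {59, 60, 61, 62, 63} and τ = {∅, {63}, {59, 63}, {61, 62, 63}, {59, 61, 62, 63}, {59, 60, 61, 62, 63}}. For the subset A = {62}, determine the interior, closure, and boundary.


int(A) = ∅, cl(A) = {60, 61, 62}, ∂A = {60, 61, 62}.

Closed sets in (X, τ) are complements of opens:
  closed(X, τ) = {∅, {60}, {59, 60}, {60, 61, 62}, {59, 60, 61, 62}, {59, 60, 61, 62, 63}}.
int(A) = ⋃ {U ∈ τ : U ⊆ A}. Opens contained in A: ∅.
Taking the union of these: int(A) = ∅.
cl(A) = ⋂ {C closed : A ⊆ C}. Closed sets containing A: {60, 61, 62}, {59, 60, 61, 62}, {59, 60, 61, 62, 63}.
Intersecting these: cl(A) = {60, 61, 62}.
∂A = cl(A) ∖ int(A) = {60, 61, 62} ∖ ∅ = {60, 61, 62}.


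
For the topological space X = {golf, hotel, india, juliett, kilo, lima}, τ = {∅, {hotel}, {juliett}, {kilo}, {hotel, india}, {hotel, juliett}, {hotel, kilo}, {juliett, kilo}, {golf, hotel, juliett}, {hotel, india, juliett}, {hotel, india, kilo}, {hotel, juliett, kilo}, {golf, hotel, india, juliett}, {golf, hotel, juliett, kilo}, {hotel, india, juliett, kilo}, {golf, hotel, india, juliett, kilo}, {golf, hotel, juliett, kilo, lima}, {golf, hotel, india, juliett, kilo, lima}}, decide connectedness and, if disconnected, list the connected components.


(X, τ) is connected.

Find clopen sets (U ∈ τ with X ∖ U ∈ τ):
  U = ∅, X ∖ U = {golf, hotel, india, juliett, kilo, lima} — both open, so U is clopen.
  U = {golf, hotel, india, juliett, kilo, lima}, X ∖ U = ∅ — both open, so U is clopen.
Only trivial clopens (∅ and X) exist, so (X, τ) is connected.
Compute connected components by grouping points that agree on all clopens:
  component: {golf, hotel, india, juliett, kilo, lima}


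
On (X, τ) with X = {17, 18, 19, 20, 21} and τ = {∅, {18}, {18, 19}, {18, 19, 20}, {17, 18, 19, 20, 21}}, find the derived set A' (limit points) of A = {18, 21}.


A' = {17, 19, 20, 21}

For each x ∈ X, list the open sets U ∈ τ with x ∈ U, then check whether U ∩ (A ∖ {x}) ≠ ∅ for every such U.
  x = 17: opens ∋ x are {17, 18, 19, 20, 21}; each meets A ∖ {17}, so x IS a limit point.
  x = 18: open {18} ∋ x has {18} ∩ (A ∖ {18}) = ∅, so x is NOT a limit point.
  x = 19: opens ∋ x are {18, 19}, {18, 19, 20}, {17, 18, 19, 20, 21}; each meets A ∖ {19}, so x IS a limit point.
  x = 20: opens ∋ x are {18, 19, 20}, {17, 18, 19, 20, 21}; each meets A ∖ {20}, so x IS a limit point.
  x = 21: opens ∋ x are {17, 18, 19, 20, 21}; each meets A ∖ {21}, so x IS a limit point.
Collecting: A' = {17, 19, 20, 21}.


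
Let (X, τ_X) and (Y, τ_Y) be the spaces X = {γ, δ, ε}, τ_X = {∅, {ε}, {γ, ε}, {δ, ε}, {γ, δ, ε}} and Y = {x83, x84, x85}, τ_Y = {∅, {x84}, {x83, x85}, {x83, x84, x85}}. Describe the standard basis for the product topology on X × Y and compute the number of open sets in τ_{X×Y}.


Basis B = {∅ × ∅, {ε} × {x84}, {γ, ε} × {x84}, {δ, ε} × {x84}, {ε} × {x83, x85}, {γ, δ, ε} × {x84}, {ε} × {x83, x84, x85}, {γ, ε} × {x83, x85}, {δ, ε} × {x83, x85}, {γ, ε} × {x83, x84, x85}, {γ, δ, ε} × {x83, x85}, {δ, ε} × {x83, x84, x85}, {γ, δ, ε} × {x83, x84, x85}}; |τ_{X×Y}| = 25.

Enumerate products U × V with U ∈ τ_X, V ∈ τ_Y (deduplicated):
  ∅ × ∅ = {} (∅)
  {ε} × {x84} = {(ε,x84)}
  {γ, ε} × {x84} = {(γ,x84), (ε,x84)}
  {δ, ε} × {x84} = {(δ,x84), (ε,x84)}
  {ε} × {x83, x85} = {(ε,x83), (ε,x85)}
  {γ, δ, ε} × {x84} = {(γ,x84), (δ,x84), (ε,x84)}
  {ε} × {x83, x84, x85} = {(ε,x83), (ε,x84), (ε,x85)}
  {γ, ε} × {x83, x85} = {(γ,x83), (γ,x85), (ε,x83), (ε,x85)}
  {δ, ε} × {x83, x85} = {(δ,x83), (δ,x85), (ε,x83), (ε,x85)}
  {γ, ε} × {x83, x84, x85} = {(γ,x83), (γ,x84), (γ,x85), (ε,x83), (ε,x84), (ε,x85)}
  {γ, δ, ε} × {x83, x85} = {(γ,x83), (γ,x85), (δ,x83), (δ,x85), (ε,x83), (ε,x85)}
  {δ, ε} × {x83, x84, x85} = {(δ,x83), (δ,x84), (δ,x85), (ε,x83), (ε,x84), (ε,x85)}
  {γ, δ, ε} × {x83, x84, x85} = {(γ,x83), (γ,x84), (γ,x85), (δ,x83), (δ,x84), (δ,x85), (ε,x83), (ε,x84), (ε,x85)}
These 13 distinct sets form the basis B.
Close under arbitrary unions to get τ_{X×Y}; counting gives |τ_{X×Y}| = 25.


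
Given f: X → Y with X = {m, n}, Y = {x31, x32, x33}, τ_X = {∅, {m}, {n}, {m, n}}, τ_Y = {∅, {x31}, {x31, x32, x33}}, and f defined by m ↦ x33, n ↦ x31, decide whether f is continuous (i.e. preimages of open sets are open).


f IS continuous.

Compute f^{-1}(U) for each U ∈ τ_Y:
  U = ∅: f^{-1}(U) = ∅ ∈ τ_X ✓.
  U = {x31}: f^{-1}(U) = {n} ∈ τ_X ✓.
  U = {x31, x32, x33}: f^{-1}(U) = {m, n} ∈ τ_X ✓.
Every preimage lies in τ_X, so f IS continuous.


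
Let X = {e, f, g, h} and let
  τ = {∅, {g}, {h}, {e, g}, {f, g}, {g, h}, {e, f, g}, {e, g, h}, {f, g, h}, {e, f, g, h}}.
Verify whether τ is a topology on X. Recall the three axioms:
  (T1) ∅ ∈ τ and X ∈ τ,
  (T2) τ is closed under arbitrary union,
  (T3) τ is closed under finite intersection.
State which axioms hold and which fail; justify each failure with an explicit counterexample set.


τ IS a topology on X.

Axiom (T1): ∅ ∈ τ? Yes; X ∈ τ? Yes.
Axiom (T2/T3): check pairwise unions and intersections of members of τ.
All pairwise intersections and unions checked — each lies in τ. Therefore τ satisfies (T1), (T2), (T3): it IS a topology on X.


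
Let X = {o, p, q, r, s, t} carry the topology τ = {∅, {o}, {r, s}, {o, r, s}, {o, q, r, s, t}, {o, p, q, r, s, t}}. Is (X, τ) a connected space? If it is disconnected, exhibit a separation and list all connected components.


(X, τ) is connected.

Find clopen sets (U ∈ τ with X ∖ U ∈ τ):
  U = ∅, X ∖ U = {o, p, q, r, s, t} — both open, so U is clopen.
  U = {o, p, q, r, s, t}, X ∖ U = ∅ — both open, so U is clopen.
Only trivial clopens (∅ and X) exist, so (X, τ) is connected.
Compute connected components by grouping points that agree on all clopens:
  component: {o, p, q, r, s, t}


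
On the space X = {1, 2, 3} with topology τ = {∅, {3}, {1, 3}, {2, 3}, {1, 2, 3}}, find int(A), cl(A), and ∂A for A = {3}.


int(A) = {3}, cl(A) = {1, 2, 3}, ∂A = {1, 2}.

Closed sets in (X, τ) are complements of opens:
  closed(X, τ) = {∅, {1}, {2}, {1, 2}, {1, 2, 3}}.
int(A) = ⋃ {U ∈ τ : U ⊆ A}. Opens contained in A: ∅, {3}.
Taking the union of these: int(A) = {3}.
cl(A) = ⋂ {C closed : A ⊆ C}. Closed sets containing A: {1, 2, 3}.
Intersecting these: cl(A) = {1, 2, 3}.
∂A = cl(A) ∖ int(A) = {1, 2, 3} ∖ {3} = {1, 2}.


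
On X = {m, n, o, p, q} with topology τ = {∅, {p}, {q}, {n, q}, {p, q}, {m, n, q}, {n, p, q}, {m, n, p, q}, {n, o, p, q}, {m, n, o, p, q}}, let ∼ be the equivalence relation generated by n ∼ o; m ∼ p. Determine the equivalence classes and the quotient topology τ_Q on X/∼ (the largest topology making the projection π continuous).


X/∼ = {[m=p], [n=o], [q]}; |τ_Q| = 3.

Equivalence classes: [m=p], [n=o], [q].
Quotient map π: X → X/∼ sends m ↦ [m=p], n ↦ [n=o], o ↦ [n=o], p ↦ [m=p], q ↦ [q].
For each subset V ⊆ X/∼, compute π^{-1}(V) ⊆ X and check whether π^{-1}(V) ∈ τ. V is open in τ_Q iff π^{-1}(V) ∈ τ.
  V = {}: π^{-1}(V) = ∅ ∈ τ ✓.
  V = {[m=p]}: π^{-1}(V) = {m, p} ∉ τ ✗.
  V = {[n=o]}: π^{-1}(V) = {n, o} ∉ τ ✗.
  V = {[m=p], [n=o]}: π^{-1}(V) = {m, n, o, p} ∉ τ ✗.
  V = {[q]}: π^{-1}(V) = {q} ∈ τ ✓.
  V = {[m=p], [q]}: π^{-1}(V) = {m, p, q} ∉ τ ✗.
  V = {[n=o], [q]}: π^{-1}(V) = {n, o, q} ∉ τ ✗.
  V = {[m=p], [n=o], [q]}: π^{-1}(V) = {m, n, o, p, q} ∈ τ ✓.
Open sets in the quotient: τ_Q = {{}, {[q]}, {[m=p], [n=o], [q]}} (3 elements).


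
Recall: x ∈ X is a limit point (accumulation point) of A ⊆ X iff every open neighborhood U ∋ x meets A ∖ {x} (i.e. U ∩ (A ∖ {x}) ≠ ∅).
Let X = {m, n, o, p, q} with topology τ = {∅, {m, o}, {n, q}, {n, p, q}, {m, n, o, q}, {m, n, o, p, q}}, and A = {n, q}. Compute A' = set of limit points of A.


A' = {n, p, q}

For each x ∈ X, list the open sets U ∈ τ with x ∈ U, then check whether U ∩ (A ∖ {x}) ≠ ∅ for every such U.
  x = m: open {m, o} ∋ x has {m, o} ∩ (A ∖ {m}) = ∅, so x is NOT a limit point.
  x = n: opens ∋ x are {n, q}, {n, p, q}, {m, n, o, q}, {m, n, o, p, q}; each meets A ∖ {n}, so x IS a limit point.
  x = o: open {m, o} ∋ x has {m, o} ∩ (A ∖ {o}) = ∅, so x is NOT a limit point.
  x = p: opens ∋ x are {n, p, q}, {m, n, o, p, q}; each meets A ∖ {p}, so x IS a limit point.
  x = q: opens ∋ x are {n, q}, {n, p, q}, {m, n, o, q}, {m, n, o, p, q}; each meets A ∖ {q}, so x IS a limit point.
Collecting: A' = {n, p, q}.


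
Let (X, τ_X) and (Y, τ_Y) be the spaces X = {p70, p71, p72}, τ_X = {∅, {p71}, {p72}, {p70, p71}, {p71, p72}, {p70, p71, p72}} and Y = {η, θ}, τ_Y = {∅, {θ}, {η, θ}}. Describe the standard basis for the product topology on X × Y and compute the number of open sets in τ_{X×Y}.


Basis B = {∅ × ∅, {p71} × {θ}, {p72} × {θ}, {p70, p71} × {θ}, {p71} × {η, θ}, {p71, p72} × {θ}, {p72} × {η, θ}, {p70, p71, p72} × {θ}, {p70, p71} × {η, θ}, {p71, p72} × {η, θ}, {p70, p71, p72} × {η, θ}}; |τ_{X×Y}| = 18.

Enumerate products U × V with U ∈ τ_X, V ∈ τ_Y (deduplicated):
  ∅ × ∅ = {} (∅)
  {p71} × {θ} = {(p71,θ)}
  {p72} × {θ} = {(p72,θ)}
  {p70, p71} × {θ} = {(p70,θ), (p71,θ)}
  {p71} × {η, θ} = {(p71,η), (p71,θ)}
  {p71, p72} × {θ} = {(p71,θ), (p72,θ)}
  {p72} × {η, θ} = {(p72,η), (p72,θ)}
  {p70, p71, p72} × {θ} = {(p70,θ), (p71,θ), (p72,θ)}
  {p70, p71} × {η, θ} = {(p70,η), (p70,θ), (p71,η), (p71,θ)}
  {p71, p72} × {η, θ} = {(p71,η), (p71,θ), (p72,η), (p72,θ)}
  {p70, p71, p72} × {η, θ} = {(p70,η), (p70,θ), (p71,η), (p71,θ), (p72,η), (p72,θ)}
These 11 distinct sets form the basis B.
Close under arbitrary unions to get τ_{X×Y}; counting gives |τ_{X×Y}| = 18.


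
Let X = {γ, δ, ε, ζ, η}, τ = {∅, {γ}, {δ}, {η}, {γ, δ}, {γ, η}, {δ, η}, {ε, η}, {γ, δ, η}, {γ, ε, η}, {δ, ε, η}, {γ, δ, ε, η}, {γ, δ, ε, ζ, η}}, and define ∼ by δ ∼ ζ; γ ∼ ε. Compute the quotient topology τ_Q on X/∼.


X/∼ = {[γ=ε], [δ=ζ], [η]}; |τ_Q| = 4.

Equivalence classes: [γ=ε], [δ=ζ], [η].
Quotient map π: X → X/∼ sends γ ↦ [γ=ε], δ ↦ [δ=ζ], ε ↦ [γ=ε], ζ ↦ [δ=ζ], η ↦ [η].
For each subset V ⊆ X/∼, compute π^{-1}(V) ⊆ X and check whether π^{-1}(V) ∈ τ. V is open in τ_Q iff π^{-1}(V) ∈ τ.
  V = {}: π^{-1}(V) = ∅ ∈ τ ✓.
  V = {[γ=ε]}: π^{-1}(V) = {γ, ε} ∉ τ ✗.
  V = {[δ=ζ]}: π^{-1}(V) = {δ, ζ} ∉ τ ✗.
  V = {[γ=ε], [δ=ζ]}: π^{-1}(V) = {γ, δ, ε, ζ} ∉ τ ✗.
  V = {[η]}: π^{-1}(V) = {η} ∈ τ ✓.
  V = {[γ=ε], [η]}: π^{-1}(V) = {γ, ε, η} ∈ τ ✓.
  V = {[δ=ζ], [η]}: π^{-1}(V) = {δ, ζ, η} ∉ τ ✗.
  V = {[γ=ε], [δ=ζ], [η]}: π^{-1}(V) = {γ, δ, ε, ζ, η} ∈ τ ✓.
Open sets in the quotient: τ_Q = {{}, {[η]}, {[γ=ε], [η]}, {[γ=ε], [δ=ζ], [η]}} (4 elements).


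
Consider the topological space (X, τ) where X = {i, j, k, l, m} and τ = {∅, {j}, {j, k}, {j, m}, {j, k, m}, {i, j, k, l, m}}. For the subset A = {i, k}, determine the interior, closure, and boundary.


int(A) = ∅, cl(A) = {i, k, l}, ∂A = {i, k, l}.

Closed sets in (X, τ) are complements of opens:
  closed(X, τ) = {∅, {i, l}, {i, k, l}, {i, l, m}, {i, k, l, m}, {i, j, k, l, m}}.
int(A) = ⋃ {U ∈ τ : U ⊆ A}. Opens contained in A: ∅.
Taking the union of these: int(A) = ∅.
cl(A) = ⋂ {C closed : A ⊆ C}. Closed sets containing A: {i, k, l}, {i, k, l, m}, {i, j, k, l, m}.
Intersecting these: cl(A) = {i, k, l}.
∂A = cl(A) ∖ int(A) = {i, k, l} ∖ ∅ = {i, k, l}.


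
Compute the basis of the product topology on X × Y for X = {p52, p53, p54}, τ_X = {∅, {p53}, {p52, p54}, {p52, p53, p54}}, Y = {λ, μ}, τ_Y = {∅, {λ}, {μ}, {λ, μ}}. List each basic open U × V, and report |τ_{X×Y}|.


Basis B = {∅ × ∅, {p53} × {λ}, {p53} × {μ}, {p52, p54} × {λ}, {p52, p54} × {μ}, {p53} × {λ, μ}, {p52, p53, p54} × {λ}, {p52, p53, p54} × {μ}, {p52, p54} × {λ, μ}, {p52, p53, p54} × {λ, μ}}; |τ_{X×Y}| = 16.

Enumerate products U × V with U ∈ τ_X, V ∈ τ_Y (deduplicated):
  ∅ × ∅ = {} (∅)
  {p53} × {λ} = {(p53,λ)}
  {p53} × {μ} = {(p53,μ)}
  {p52, p54} × {λ} = {(p52,λ), (p54,λ)}
  {p52, p54} × {μ} = {(p52,μ), (p54,μ)}
  {p53} × {λ, μ} = {(p53,λ), (p53,μ)}
  {p52, p53, p54} × {λ} = {(p52,λ), (p53,λ), (p54,λ)}
  {p52, p53, p54} × {μ} = {(p52,μ), (p53,μ), (p54,μ)}
  {p52, p54} × {λ, μ} = {(p52,λ), (p52,μ), (p54,λ), (p54,μ)}
  {p52, p53, p54} × {λ, μ} = {(p52,λ), (p52,μ), (p53,λ), (p53,μ), (p54,λ), (p54,μ)}
These 10 distinct sets form the basis B.
Close under arbitrary unions to get τ_{X×Y}; counting gives |τ_{X×Y}| = 16.


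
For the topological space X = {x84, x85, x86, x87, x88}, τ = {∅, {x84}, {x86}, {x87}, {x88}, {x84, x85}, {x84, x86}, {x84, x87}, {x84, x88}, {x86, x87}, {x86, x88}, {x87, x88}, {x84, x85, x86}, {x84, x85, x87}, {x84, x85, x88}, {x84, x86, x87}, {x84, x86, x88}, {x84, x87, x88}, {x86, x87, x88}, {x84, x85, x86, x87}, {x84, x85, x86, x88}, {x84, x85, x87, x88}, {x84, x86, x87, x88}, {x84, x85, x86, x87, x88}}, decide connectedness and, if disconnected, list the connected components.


(X, τ) is disconnected; components = [{x86}, {x87}, {x88}, {x84, x85}].

Find clopen sets (U ∈ τ with X ∖ U ∈ τ):
  U = ∅, X ∖ U = {x84, x85, x86, x87, x88} — both open, so U is clopen.
  U = {x86}, X ∖ U = {x84, x85, x87, x88} — both open, so U is clopen.
  U = {x87}, X ∖ U = {x84, x85, x86, x88} — both open, so U is clopen.
  U = {x88}, X ∖ U = {x84, x85, x86, x87} — both open, so U is clopen.
  U = {x84, x85}, X ∖ U = {x86, x87, x88} — both open, so U is clopen.
  U = {x86, x87}, X ∖ U = {x84, x85, x88} — both open, so U is clopen.
  U = {x86, x88}, X ∖ U = {x84, x85, x87} — both open, so U is clopen.
  U = {x87, x88}, X ∖ U = {x84, x85, x86} — both open, so U is clopen.
  U = {x84, x85, x86}, X ∖ U = {x87, x88} — both open, so U is clopen.
  U = {x84, x85, x87}, X ∖ U = {x86, x88} — both open, so U is clopen.
  U = {x84, x85, x88}, X ∖ U = {x86, x87} — both open, so U is clopen.
  U = {x86, x87, x88}, X ∖ U = {x84, x85} — both open, so U is clopen.
  U = {x84, x85, x86, x87}, X ∖ U = {x88} — both open, so U is clopen.
  U = {x84, x85, x86, x88}, X ∖ U = {x87} — both open, so U is clopen.
  U = {x84, x85, x87, x88}, X ∖ U = {x86} — both open, so U is clopen.
  U = {x84, x85, x86, x87, x88}, X ∖ U = ∅ — both open, so U is clopen.
Nontrivial clopen(s) exist: e.g. {x86}. So (X, τ) is disconnected.
Compute connected components by grouping points that agree on all clopens:
  component: {x86}
  component: {x87}
  component: {x88}
  component: {x84, x85}


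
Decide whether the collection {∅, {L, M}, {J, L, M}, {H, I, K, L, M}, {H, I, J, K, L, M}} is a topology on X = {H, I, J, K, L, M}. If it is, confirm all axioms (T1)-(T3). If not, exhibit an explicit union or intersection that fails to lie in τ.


τ IS a topology on X.

Axiom (T1): ∅ ∈ τ? Yes; X ∈ τ? Yes.
Axiom (T2/T3): check pairwise unions and intersections of members of τ.
All pairwise intersections and unions checked — each lies in τ. Therefore τ satisfies (T1), (T2), (T3): it IS a topology on X.


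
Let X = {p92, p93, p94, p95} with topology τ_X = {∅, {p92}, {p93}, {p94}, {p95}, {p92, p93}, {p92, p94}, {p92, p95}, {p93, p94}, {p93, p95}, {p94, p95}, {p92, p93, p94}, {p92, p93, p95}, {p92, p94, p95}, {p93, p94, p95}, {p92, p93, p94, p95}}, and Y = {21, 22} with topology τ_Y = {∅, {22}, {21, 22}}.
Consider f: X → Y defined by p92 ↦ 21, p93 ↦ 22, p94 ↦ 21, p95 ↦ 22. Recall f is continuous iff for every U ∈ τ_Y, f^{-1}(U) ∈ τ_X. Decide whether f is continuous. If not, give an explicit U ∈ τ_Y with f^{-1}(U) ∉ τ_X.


f IS continuous.

Compute f^{-1}(U) for each U ∈ τ_Y:
  U = ∅: f^{-1}(U) = ∅ ∈ τ_X ✓.
  U = {22}: f^{-1}(U) = {p93, p95} ∈ τ_X ✓.
  U = {21, 22}: f^{-1}(U) = {p92, p93, p94, p95} ∈ τ_X ✓.
Every preimage lies in τ_X, so f IS continuous.


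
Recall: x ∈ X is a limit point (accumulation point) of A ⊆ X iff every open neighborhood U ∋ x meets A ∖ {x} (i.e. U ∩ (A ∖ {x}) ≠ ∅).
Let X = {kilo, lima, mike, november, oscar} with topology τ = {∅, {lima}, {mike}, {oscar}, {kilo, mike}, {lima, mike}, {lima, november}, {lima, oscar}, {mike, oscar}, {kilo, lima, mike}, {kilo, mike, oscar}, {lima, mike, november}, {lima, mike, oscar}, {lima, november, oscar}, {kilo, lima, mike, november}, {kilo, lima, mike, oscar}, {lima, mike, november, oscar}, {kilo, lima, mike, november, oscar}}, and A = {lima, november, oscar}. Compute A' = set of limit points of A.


A' = {november}

For each x ∈ X, list the open sets U ∈ τ with x ∈ U, then check whether U ∩ (A ∖ {x}) ≠ ∅ for every such U.
  x = kilo: open {kilo, mike} ∋ x has {kilo, mike} ∩ (A ∖ {kilo}) = ∅, so x is NOT a limit point.
  x = lima: open {lima} ∋ x has {lima} ∩ (A ∖ {lima}) = ∅, so x is NOT a limit point.
  x = mike: open {mike} ∋ x has {mike} ∩ (A ∖ {mike}) = ∅, so x is NOT a limit point.
  x = november: opens ∋ x are {lima, november}, {lima, mike, november}, {lima, november, oscar}, {kilo, lima, mike, november}, {lima, mike, november, oscar}, {kilo, lima, mike, november, oscar}; each meets A ∖ {november}, so x IS a limit point.
  x = oscar: open {oscar} ∋ x has {oscar} ∩ (A ∖ {oscar}) = ∅, so x is NOT a limit point.
Collecting: A' = {november}.


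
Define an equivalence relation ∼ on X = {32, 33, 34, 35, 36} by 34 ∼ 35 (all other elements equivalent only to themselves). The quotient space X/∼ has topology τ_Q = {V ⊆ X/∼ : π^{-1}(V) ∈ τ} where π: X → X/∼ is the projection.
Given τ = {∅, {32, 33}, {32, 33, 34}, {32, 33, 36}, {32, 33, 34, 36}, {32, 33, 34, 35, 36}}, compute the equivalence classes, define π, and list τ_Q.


X/∼ = {[32], [33], [34=35], [36]}; |τ_Q| = 4.

Equivalence classes: [32], [33], [34=35], [36].
Quotient map π: X → X/∼ sends 32 ↦ [32], 33 ↦ [33], 34 ↦ [34=35], 35 ↦ [34=35], 36 ↦ [36].
For each subset V ⊆ X/∼, compute π^{-1}(V) ⊆ X and check whether π^{-1}(V) ∈ τ. V is open in τ_Q iff π^{-1}(V) ∈ τ.
  V = {}: π^{-1}(V) = ∅ ∈ τ ✓.
  V = {[32]}: π^{-1}(V) = {32} ∉ τ ✗.
  V = {[33]}: π^{-1}(V) = {33} ∉ τ ✗.
  V = {[32], [33]}: π^{-1}(V) = {32, 33} ∈ τ ✓.
  V = {[34=35]}: π^{-1}(V) = {34, 35} ∉ τ ✗.
  V = {[32], [34=35]}: π^{-1}(V) = {32, 34, 35} ∉ τ ✗.
  V = {[33], [34=35]}: π^{-1}(V) = {33, 34, 35} ∉ τ ✗.
  V = {[32], [33], [34=35]}: π^{-1}(V) = {32, 33, 34, 35} ∉ τ ✗.
  V = {[36]}: π^{-1}(V) = {36} ∉ τ ✗.
  V = {[32], [36]}: π^{-1}(V) = {32, 36} ∉ τ ✗.
  V = {[33], [36]}: π^{-1}(V) = {33, 36} ∉ τ ✗.
  V = {[32], [33], [36]}: π^{-1}(V) = {32, 33, 36} ∈ τ ✓.
  V = {[34=35], [36]}: π^{-1}(V) = {34, 35, 36} ∉ τ ✗.
  V = {[32], [34=35], [36]}: π^{-1}(V) = {32, 34, 35, 36} ∉ τ ✗.
  V = {[33], [34=35], [36]}: π^{-1}(V) = {33, 34, 35, 36} ∉ τ ✗.
  V = {[32], [33], [34=35], [36]}: π^{-1}(V) = {32, 33, 34, 35, 36} ∈ τ ✓.
Open sets in the quotient: τ_Q = {{}, {[32], [33]}, {[32], [33], [36]}, {[32], [33], [34=35], [36]}} (4 elements).


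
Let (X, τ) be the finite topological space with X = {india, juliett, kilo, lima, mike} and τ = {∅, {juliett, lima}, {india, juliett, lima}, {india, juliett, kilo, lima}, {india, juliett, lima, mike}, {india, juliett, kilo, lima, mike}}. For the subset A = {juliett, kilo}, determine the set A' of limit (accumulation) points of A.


A' = {india, kilo, lima, mike}

For each x ∈ X, list the open sets U ∈ τ with x ∈ U, then check whether U ∩ (A ∖ {x}) ≠ ∅ for every such U.
  x = india: opens ∋ x are {india, juliett, lima}, {india, juliett, kilo, lima}, {india, juliett, lima, mike}, {india, juliett, kilo, lima, mike}; each meets A ∖ {india}, so x IS a limit point.
  x = juliett: open {juliett, lima} ∋ x has {juliett, lima} ∩ (A ∖ {juliett}) = ∅, so x is NOT a limit point.
  x = kilo: opens ∋ x are {india, juliett, kilo, lima}, {india, juliett, kilo, lima, mike}; each meets A ∖ {kilo}, so x IS a limit point.
  x = lima: opens ∋ x are {juliett, lima}, {india, juliett, lima}, {india, juliett, kilo, lima}, {india, juliett, lima, mike}, {india, juliett, kilo, lima, mike}; each meets A ∖ {lima}, so x IS a limit point.
  x = mike: opens ∋ x are {india, juliett, lima, mike}, {india, juliett, kilo, lima, mike}; each meets A ∖ {mike}, so x IS a limit point.
Collecting: A' = {india, kilo, lima, mike}.
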